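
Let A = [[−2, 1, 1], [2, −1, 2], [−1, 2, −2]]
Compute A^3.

[[−10, 2, 7], [34, −23, 14], [−37, 29, −20]]

A^2 = [[5, −1, −2], [−8, 7, −4], [8, −7, 7]]
A^3 = [[−10, 2, 7], [34, −23, 14], [−37, 29, −20]]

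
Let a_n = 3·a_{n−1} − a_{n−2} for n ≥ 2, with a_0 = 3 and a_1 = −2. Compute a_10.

−21282

With companion matrix A = [[3, −1], [1, 0]], [a_n, a_{n−1}]ᵀ = A·[a_{n−1}, a_{n−2}]ᵀ, so [a_10, a_9]ᵀ = A⁹·[a_1, a_0]ᵀ.
A⁹ = [[6765, −2584], [2584, −987]], giving [a_10, a_9]ᵀ = [[−21282], [−8129]].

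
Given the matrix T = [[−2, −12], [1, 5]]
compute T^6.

[[−188, −756], [63, 253]]

tr T = 3 and det T = 2, so the characteristic polynomial is λ² − (3)λ + (2) with roots 2 and 1.
Eigenvectors give P = [[−3, −4], [1, 1]] with P⁻¹ = [[1, 4], [−1, −3]], and T = P·diag(2, 1)·P⁻¹.
Then T^6 = P·diag(64, 1)·P⁻¹ = [[−192, −4], [64, 1]] · [[1, 4], [−1, −3]] = [[−188, −756], [63, 253]].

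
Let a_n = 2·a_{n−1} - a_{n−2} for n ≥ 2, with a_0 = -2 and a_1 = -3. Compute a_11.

-13

With companion matrix C = [[2, -1], [1, 0]], [a_n, a_{n−1}]ᵀ = C·[a_{n−1}, a_{n−2}]ᵀ, so [a_11, a_10]ᵀ = C^10·[a_1, a_0]ᵀ.
C^10 = [[11, -10], [10, -9]], giving [a_11, a_10]ᵀ = [[-13], [-12]].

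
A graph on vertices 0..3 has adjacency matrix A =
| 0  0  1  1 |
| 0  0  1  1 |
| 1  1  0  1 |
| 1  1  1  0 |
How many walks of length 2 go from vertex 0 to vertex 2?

The number of length-2 walks from vertex 0 to vertex 2 is entry (0,2) of A², where A is the adjacency matrix.
A² = [[2, 2, 1, 1], [2, 2, 1, 1], [1, 1, 3, 2], [1, 1, 2, 3]]

1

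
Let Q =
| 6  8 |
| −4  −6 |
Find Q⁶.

[[64, 0], [0, 64]]

tr Q = 0 and det Q = −4, so the characteristic polynomial is λ² − (0)λ + (−4) with roots −2 and 2.
Eigenvectors give P = [[−1, −2], [1, 1]] with P⁻¹ = [[1, 2], [−1, −1]], and Q = P·diag(−2, 2)·P⁻¹.
Then Q⁶ = P·diag(64, 64)·P⁻¹ = [[−64, −128], [64, 64]] · [[1, 2], [−1, −1]] = [[64, 0], [0, 64]].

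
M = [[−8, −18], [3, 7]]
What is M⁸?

tr M = −1 and det M = −2, so the characteristic polynomial is λ² − (−1)λ + (−2) with roots −2 and 1.
Eigenvectors give P = [[−3, −2], [1, 1]] with P⁻¹ = [[−1, −2], [1, 3]], and M = P·diag(−2, 1)·P⁻¹.
Then M⁸ = P·diag(256, 1)·P⁻¹ = [[−768, −2], [256, 1]] · [[−1, −2], [1, 3]] = [[766, 1530], [−255, −509]].

[[766, 1530], [−255, −509]]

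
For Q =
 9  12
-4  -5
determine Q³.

[[105, 156], [-52, -77]]

tr Q = 4 and det Q = 3, so the characteristic polynomial is λ² − (4)λ + (3) with roots 1 and 3.
Eigenvectors give P = [[-3, -2], [2, 1]] with P⁻¹ = [[1, 2], [-2, -3]], and Q = P·diag(1, 3)·P⁻¹.
Then Q³ = P·diag(1, 27)·P⁻¹ = [[-3, -54], [2, 27]] · [[1, 2], [-2, -3]] = [[105, 156], [-52, -77]].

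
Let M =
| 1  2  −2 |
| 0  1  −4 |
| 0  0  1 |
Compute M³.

[[1, 6, −30], [0, 1, −12], [0, 0, 1]]

M = I + N where N = [[0, 2, −2], [0, 0, −4], [0, 0, 0]] is strictly upper-triangular, so N³ = 0.
(I + N)³ = I + 3·N + 3·N² = [[1, 6, −30], [0, 1, −12], [0, 0, 1]].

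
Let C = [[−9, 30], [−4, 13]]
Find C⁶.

[[−3639, 10920], [−1456, 4369]]

tr C = 4 and det C = 3, so the characteristic polynomial is λ² − (4)λ + (3) with roots 3 and 1.
Eigenvectors give P = [[−5, 3], [−2, 1]] with P⁻¹ = [[1, −3], [2, −5]], and C = P·diag(3, 1)·P⁻¹.
Then C⁶ = P·diag(729, 1)·P⁻¹ = [[−3645, 3], [−1458, 1]] · [[1, −3], [2, −5]] = [[−3639, 10920], [−1456, 4369]].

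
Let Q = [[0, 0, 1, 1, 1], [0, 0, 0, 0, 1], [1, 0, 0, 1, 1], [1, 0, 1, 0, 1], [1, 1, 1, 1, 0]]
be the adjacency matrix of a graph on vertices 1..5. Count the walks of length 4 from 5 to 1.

The number of length-4 walks from vertex 5 to vertex 1 is entry (5,1) of Q⁴, where Q is the adjacency matrix.
Q² = [[3, 1, 2, 2, 2], [1, 1, 1, 1, 0], [2, 1, 3, 2, 2], [2, 1, 2, 3, 2], [2, 0, 2, 2, 4]]
Q³ = [[6, 2, 7, 7, 8], [2, 0, 2, 2, 4], [7, 2, 6, 7, 8], [7, 2, 7, 6, 8], [8, 4, 8, 8, 6]]
Q⁴ = [[22, 8, 21, 21, 22], [8, 4, 8, 8, 6], [21, 8, 22, 21, 22], [21, 8, 21, 22, 22], [22, 6, 22, 22, 28]]

22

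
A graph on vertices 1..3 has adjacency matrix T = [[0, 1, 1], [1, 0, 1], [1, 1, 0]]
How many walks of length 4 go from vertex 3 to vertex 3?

6

The number of length-4 walks from vertex 3 to vertex 3 is entry (3,3) of T⁴, where T is the adjacency matrix.
T² = [[2, 1, 1], [1, 2, 1], [1, 1, 2]]
T³ = [[2, 3, 3], [3, 2, 3], [3, 3, 2]]
T⁴ = [[6, 5, 5], [5, 6, 5], [5, 5, 6]]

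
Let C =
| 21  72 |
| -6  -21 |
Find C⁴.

tr C = 0 and det C = -9, so the characteristic polynomial is λ² − (0)λ + (-9) with roots -3 and 3.
Eigenvectors give P = [[-3, -4], [1, 1]] with P⁻¹ = [[1, 4], [-1, -3]], and C = P·diag(-3, 3)·P⁻¹.
Then C⁴ = P·diag(81, 81)·P⁻¹ = [[-243, -324], [81, 81]] · [[1, 4], [-1, -3]] = [[81, 0], [0, 81]].

[[81, 0], [0, 81]]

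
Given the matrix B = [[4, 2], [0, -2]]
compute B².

[[16, 4], [0, 4]]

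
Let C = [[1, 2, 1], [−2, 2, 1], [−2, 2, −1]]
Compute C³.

C² = [[−5, 8, 2], [−8, 2, −1], [−4, −2, 1]]
C³ = [[−25, 10, 1], [−10, −14, −5], [−2, −10, −7]]

[[−25, 10, 1], [−10, −14, −5], [−2, −10, −7]]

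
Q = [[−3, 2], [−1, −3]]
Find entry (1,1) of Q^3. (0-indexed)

−9

Q^2 = [[7, −12], [6, 7]]
Q^3 = [[−9, 50], [−25, −9]]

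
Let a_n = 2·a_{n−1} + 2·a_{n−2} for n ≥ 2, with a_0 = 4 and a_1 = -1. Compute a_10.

12896

With companion matrix C = [[2, 2], [1, 0]], [a_n, a_{n−1}]ᵀ = C·[a_{n−1}, a_{n−2}]ᵀ, so [a_10, a_9]ᵀ = C⁹·[a_1, a_0]ᵀ.
C⁹ = [[6688, 4896], [2448, 1792]], giving [a_10, a_9]ᵀ = [[12896], [4720]].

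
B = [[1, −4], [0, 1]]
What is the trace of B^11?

2

B = I + N where N = [[0, −4], [0, 0]] is strictly upper-triangular, so N^2 = 0.
(I + N)^11 = I + 11·N = [[1, −44], [0, 1]].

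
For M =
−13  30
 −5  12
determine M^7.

tr M = −1 and det M = −6, so the characteristic polynomial is λ² − (−1)λ + (−6) with roots 2 and −3.
Eigenvectors give P = [[2, 3], [1, 1]] with P⁻¹ = [[−1, 3], [1, −2]], and M = P·diag(2, −3)·P⁻¹.
Then M^7 = P·diag(128, −2187)·P⁻¹ = [[256, −6561], [128, −2187]] · [[−1, 3], [1, −2]] = [[−6817, 13890], [−2315, 4758]].

[[−6817, 13890], [−2315, 4758]]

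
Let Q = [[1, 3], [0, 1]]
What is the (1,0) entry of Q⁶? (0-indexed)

0

Q = I + N where N = [[0, 3], [0, 0]] is strictly upper-triangular, so N² = 0.
(I + N)⁶ = I + 6·N = [[1, 18], [0, 1]].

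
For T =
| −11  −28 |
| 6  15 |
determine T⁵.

[[−1451, −3388], [726, 1695]]

tr T = 4 and det T = 3, so the characteristic polynomial is λ² − (4)λ + (3) with roots 1 and 3.
Eigenvectors give P = [[7, −2], [−3, 1]] with P⁻¹ = [[1, 2], [3, 7]], and T = P·diag(1, 3)·P⁻¹.
Then T⁵ = P·diag(1, 243)·P⁻¹ = [[7, −486], [−3, 243]] · [[1, 2], [3, 7]] = [[−1451, −3388], [726, 1695]].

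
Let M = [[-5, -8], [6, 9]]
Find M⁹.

tr M = 4 and det M = 3, so the characteristic polynomial is λ² − (4)λ + (3) with roots 3 and 1.
Eigenvectors give P = [[-1, 4], [1, -3]] with P⁻¹ = [[3, 4], [1, 1]], and M = P·diag(3, 1)·P⁻¹.
Then M⁹ = P·diag(19683, 1)·P⁻¹ = [[-19683, 4], [19683, -3]] · [[3, 4], [1, 1]] = [[-59045, -78728], [59046, 78729]].

[[-59045, -78728], [59046, 78729]]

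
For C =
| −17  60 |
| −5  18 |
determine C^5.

[[−857, 3300], [−275, 1068]]

tr C = 1 and det C = −6, so the characteristic polynomial is λ² − (1)λ + (−6) with roots 3 and −2.
Eigenvectors give P = [[−3, 4], [−1, 1]] with P⁻¹ = [[1, −4], [1, −3]], and C = P·diag(3, −2)·P⁻¹.
Then C^5 = P·diag(243, −32)·P⁻¹ = [[−729, −128], [−243, −32]] · [[1, −4], [1, −3]] = [[−857, 3300], [−275, 1068]].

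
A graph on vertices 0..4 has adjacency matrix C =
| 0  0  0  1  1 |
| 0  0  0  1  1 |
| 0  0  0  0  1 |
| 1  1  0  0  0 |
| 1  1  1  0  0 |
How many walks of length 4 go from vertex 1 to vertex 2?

The number of length-4 walks from vertex 1 to vertex 2 is entry (1,2) of C⁴, where C is the adjacency matrix.
C² = [[2, 2, 1, 0, 0], [2, 2, 1, 0, 0], [1, 1, 1, 0, 0], [0, 0, 0, 2, 2], [0, 0, 0, 2, 3]]
C³ = [[0, 0, 0, 4, 5], [0, 0, 0, 4, 5], [0, 0, 0, 2, 3], [4, 4, 2, 0, 0], [5, 5, 3, 0, 0]]
C⁴ = [[9, 9, 5, 0, 0], [9, 9, 5, 0, 0], [5, 5, 3, 0, 0], [0, 0, 0, 8, 10], [0, 0, 0, 10, 13]]

5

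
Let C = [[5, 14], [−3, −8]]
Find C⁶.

tr C = −3 and det C = 2, so the characteristic polynomial is λ² − (−3)λ + (2) with roots −1 and −2.
Eigenvectors give P = [[7, 2], [−3, −1]] with P⁻¹ = [[1, 2], [−3, −7]], and C = P·diag(−1, −2)·P⁻¹.
Then C⁶ = P·diag(1, 64)·P⁻¹ = [[7, 128], [−3, −64]] · [[1, 2], [−3, −7]] = [[−377, −882], [189, 442]].

[[−377, −882], [189, 442]]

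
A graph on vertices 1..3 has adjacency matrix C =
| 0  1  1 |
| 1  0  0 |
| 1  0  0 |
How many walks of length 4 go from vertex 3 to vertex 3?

The number of length-4 walks from vertex 3 to vertex 3 is entry (3,3) of C⁴, where C is the adjacency matrix.
C² = [[2, 0, 0], [0, 1, 1], [0, 1, 1]]
C³ = [[0, 2, 2], [2, 0, 0], [2, 0, 0]]
C⁴ = [[4, 0, 0], [0, 2, 2], [0, 2, 2]]

2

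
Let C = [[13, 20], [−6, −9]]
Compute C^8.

tr C = 4 and det C = 3, so the characteristic polynomial is λ² − (4)λ + (3) with roots 1 and 3.
Eigenvectors give P = [[−5, −2], [3, 1]] with P⁻¹ = [[1, 2], [−3, −5]], and C = P·diag(1, 3)·P⁻¹.
Then C^8 = P·diag(1, 6561)·P⁻¹ = [[−5, −13122], [3, 6561]] · [[1, 2], [−3, −5]] = [[39361, 65600], [−19680, −32799]].

[[39361, 65600], [−19680, −32799]]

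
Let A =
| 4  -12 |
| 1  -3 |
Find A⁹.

[[4, -12], [1, -3]]

A² = A (a projection; rank 1, trace 1), so A⁹ = A.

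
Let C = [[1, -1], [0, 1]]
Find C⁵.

C = I + N where N = [[0, -1], [0, 0]] is strictly upper-triangular, so N² = 0.
(I + N)⁵ = I + 5·N = [[1, -5], [0, 1]].

[[1, -5], [0, 1]]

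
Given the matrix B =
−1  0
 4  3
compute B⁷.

[[−1, 0], [2188, 2187]]

tr B = 2 and det B = −3, so the characteristic polynomial is λ² − (2)λ + (−3) with roots 3 and −1.
Eigenvectors give P = [[0, −1], [1, 1]] with P⁻¹ = [[1, 1], [−1, 0]], and B = P·diag(3, −1)·P⁻¹.
Then B⁷ = P·diag(2187, −1)·P⁻¹ = [[0, 1], [2187, −1]] · [[1, 1], [−1, 0]] = [[−1, 0], [2188, 2187]].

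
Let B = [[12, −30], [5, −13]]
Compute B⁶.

[[−1266, 3990], [−665, 2059]]

tr B = −1 and det B = −6, so the characteristic polynomial is λ² − (−1)λ + (−6) with roots 2 and −3.
Eigenvectors give P = [[−3, −2], [−1, −1]] with P⁻¹ = [[−1, 2], [1, −3]], and B = P·diag(2, −3)·P⁻¹.
Then B⁶ = P·diag(64, 729)·P⁻¹ = [[−192, −1458], [−64, −729]] · [[−1, 2], [1, −3]] = [[−1266, 3990], [−665, 2059]].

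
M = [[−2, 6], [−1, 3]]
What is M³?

M² = M (a projection; rank 1, trace 1), so M³ = M.

[[−2, 6], [−1, 3]]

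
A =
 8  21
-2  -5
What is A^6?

tr A = 3 and det A = 2, so the characteristic polynomial is λ² − (3)λ + (2) with roots 1 and 2.
Eigenvectors give P = [[3, -7], [-1, 2]] with P⁻¹ = [[-2, -7], [-1, -3]], and A = P·diag(1, 2)·P⁻¹.
Then A^6 = P·diag(1, 64)·P⁻¹ = [[3, -448], [-1, 128]] · [[-2, -7], [-1, -3]] = [[442, 1323], [-126, -377]].

[[442, 1323], [-126, -377]]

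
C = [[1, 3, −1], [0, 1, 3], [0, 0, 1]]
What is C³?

[[1, 9, 24], [0, 1, 9], [0, 0, 1]]

C = I + N where N = [[0, 3, −1], [0, 0, 3], [0, 0, 0]] is strictly upper-triangular, so N³ = 0.
(I + N)³ = I + 3·N + 3·N² = [[1, 9, 24], [0, 1, 9], [0, 0, 1]].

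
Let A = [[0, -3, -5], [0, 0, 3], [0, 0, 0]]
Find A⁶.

A is strictly triangular, hence nilpotent: A³ = 0, so A⁶ = 0.

[[0, 0, 0], [0, 0, 0], [0, 0, 0]]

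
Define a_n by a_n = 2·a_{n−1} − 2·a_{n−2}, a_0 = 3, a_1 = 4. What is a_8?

48

With companion matrix Q = [[2, −2], [1, 0]], [a_n, a_{n−1}]ᵀ = Q·[a_{n−1}, a_{n−2}]ᵀ, so [a_8, a_7]ᵀ = Q⁷·[a_1, a_0]ᵀ.
Q⁷ = [[0, 16], [−8, 16]], giving [a_8, a_7]ᵀ = [[48], [16]].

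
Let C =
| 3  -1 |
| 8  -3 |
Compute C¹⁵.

C² = I (check: tr C = 0 and det C = -1), so C¹⁵ = C since 15 is odd.

[[3, -1], [8, -3]]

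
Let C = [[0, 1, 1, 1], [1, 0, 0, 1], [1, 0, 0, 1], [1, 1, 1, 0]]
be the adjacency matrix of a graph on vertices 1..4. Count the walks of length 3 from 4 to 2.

The number of length-3 walks from vertex 4 to vertex 2 is entry (4,2) of C³, where C is the adjacency matrix.
C² = [[3, 1, 1, 2], [1, 2, 2, 1], [1, 2, 2, 1], [2, 1, 1, 3]]
C³ = [[4, 5, 5, 5], [5, 2, 2, 5], [5, 2, 2, 5], [5, 5, 5, 4]]

5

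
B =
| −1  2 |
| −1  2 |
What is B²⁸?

B² = B (a projection; rank 1, trace 1), so B²⁸ = B.

[[−1, 2], [−1, 2]]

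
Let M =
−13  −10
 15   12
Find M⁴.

tr M = −1 and det M = −6, so the characteristic polynomial is λ² − (−1)λ + (−6) with roots 2 and −3.
Eigenvectors give P = [[2, 1], [−3, −1]] with P⁻¹ = [[−1, −1], [3, 2]], and M = P·diag(2, −3)·P⁻¹.
Then M⁴ = P·diag(16, 81)·P⁻¹ = [[32, 81], [−48, −81]] · [[−1, −1], [3, 2]] = [[211, 130], [−195, −114]].

[[211, 130], [−195, −114]]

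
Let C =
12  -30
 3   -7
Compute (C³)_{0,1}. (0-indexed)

tr C = 5 and det C = 6, so the characteristic polynomial is λ² − (5)λ + (6) with roots 2 and 3.
Eigenvectors give P = [[-3, 10], [-1, 3]] with P⁻¹ = [[3, -10], [1, -3]], and C = P·diag(2, 3)·P⁻¹.
Then C³ = P·diag(8, 27)·P⁻¹ = [[-24, 270], [-8, 81]] · [[3, -10], [1, -3]] = [[198, -570], [57, -163]].

-570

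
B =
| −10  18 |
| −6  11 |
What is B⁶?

[[−188, 378], [−126, 253]]

tr B = 1 and det B = −2, so the characteristic polynomial is λ² − (1)λ + (−2) with roots 2 and −1.
Eigenvectors give P = [[−3, 2], [−2, 1]] with P⁻¹ = [[1, −2], [2, −3]], and B = P·diag(2, −1)·P⁻¹.
Then B⁶ = P·diag(64, 1)·P⁻¹ = [[−192, 2], [−128, 1]] · [[1, −2], [2, −3]] = [[−188, 378], [−126, 253]].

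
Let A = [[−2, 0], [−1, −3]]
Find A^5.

[[−32, 0], [−211, −243]]

tr A = −5 and det A = 6, so the characteristic polynomial is λ² − (−5)λ + (6) with roots −3 and −2.
Eigenvectors give P = [[0, −1], [1, 1]] with P⁻¹ = [[1, 1], [−1, 0]], and A = P·diag(−3, −2)·P⁻¹.
Then A^5 = P·diag(−243, −32)·P⁻¹ = [[0, 32], [−243, −32]] · [[1, 1], [−1, 0]] = [[−32, 0], [−211, −243]].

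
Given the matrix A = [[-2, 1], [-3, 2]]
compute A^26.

A² = I (check: tr A = 0 and det A = -1), so A^26 = I since 26 is even.

[[1, 0], [0, 1]]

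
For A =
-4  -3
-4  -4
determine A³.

[[-208, -180], [-240, -208]]

A² = [[28, 24], [32, 28]]
A³ = [[-208, -180], [-240, -208]]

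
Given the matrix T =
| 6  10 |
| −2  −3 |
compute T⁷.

[[636, 1270], [−254, −507]]

tr T = 3 and det T = 2, so the characteristic polynomial is λ² − (3)λ + (2) with roots 2 and 1.
Eigenvectors give P = [[5, 2], [−2, −1]] with P⁻¹ = [[1, 2], [−2, −5]], and T = P·diag(2, 1)·P⁻¹.
Then T⁷ = P·diag(128, 1)·P⁻¹ = [[640, 2], [−256, −1]] · [[1, 2], [−2, −5]] = [[636, 1270], [−254, −507]].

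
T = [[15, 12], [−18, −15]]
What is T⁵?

tr T = 0 and det T = −9, so the characteristic polynomial is λ² − (0)λ + (−9) with roots −3 and 3.
Eigenvectors give P = [[−2, −1], [3, 1]] with P⁻¹ = [[1, 1], [−3, −2]], and T = P·diag(−3, 3)·P⁻¹.
Then T⁵ = P·diag(−243, 243)·P⁻¹ = [[486, −243], [−729, 243]] · [[1, 1], [−3, −2]] = [[1215, 972], [−1458, −1215]].

[[1215, 972], [−1458, −1215]]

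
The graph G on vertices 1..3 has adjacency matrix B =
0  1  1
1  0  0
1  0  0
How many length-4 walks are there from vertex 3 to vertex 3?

2

The number of length-4 walks from vertex 3 to vertex 3 is entry (3,3) of B⁴, where B is the adjacency matrix.
B² = [[2, 0, 0], [0, 1, 1], [0, 1, 1]]
B³ = [[0, 2, 2], [2, 0, 0], [2, 0, 0]]
B⁴ = [[4, 0, 0], [0, 2, 2], [0, 2, 2]]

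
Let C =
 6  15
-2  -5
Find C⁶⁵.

[[6, 15], [-2, -5]]

C² = C (a projection; rank 1, trace 1), so C⁶⁵ = C.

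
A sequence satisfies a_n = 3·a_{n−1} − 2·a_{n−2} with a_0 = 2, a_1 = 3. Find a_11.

With companion matrix B = [[3, −2], [1, 0]], [a_n, a_{n−1}]ᵀ = B·[a_{n−1}, a_{n−2}]ᵀ, so [a_11, a_10]ᵀ = B^10·[a_1, a_0]ᵀ.
B^10 = [[2047, −2046], [1023, −1022]], giving [a_11, a_10]ᵀ = [[2049], [1025]].

2049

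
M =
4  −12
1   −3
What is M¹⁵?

[[4, −12], [1, −3]]

M² = M (a projection; rank 1, trace 1), so M¹⁵ = M.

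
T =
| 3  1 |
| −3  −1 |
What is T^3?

T^2 = [[6, 2], [−6, −2]]
T^3 = [[12, 4], [−12, −4]]

[[12, 4], [−12, −4]]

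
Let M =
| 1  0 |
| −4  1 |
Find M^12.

[[1, 0], [−48, 1]]

M = I + N where N = [[0, 0], [−4, 0]] is strictly lower-triangular, so N^2 = 0.
(I + N)^12 = I + 12·N = [[1, 0], [−48, 1]].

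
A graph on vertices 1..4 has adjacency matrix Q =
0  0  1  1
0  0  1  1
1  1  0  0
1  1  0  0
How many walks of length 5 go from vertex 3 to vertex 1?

16

The number of length-5 walks from vertex 3 to vertex 1 is entry (3,1) of Q⁵, where Q is the adjacency matrix.
Q² = [[2, 2, 0, 0], [2, 2, 0, 0], [0, 0, 2, 2], [0, 0, 2, 2]]
Q³ = [[0, 0, 4, 4], [0, 0, 4, 4], [4, 4, 0, 0], [4, 4, 0, 0]]
Q⁴ = [[8, 8, 0, 0], [8, 8, 0, 0], [0, 0, 8, 8], [0, 0, 8, 8]]
Q⁵ = [[0, 0, 16, 16], [0, 0, 16, 16], [16, 16, 0, 0], [16, 16, 0, 0]]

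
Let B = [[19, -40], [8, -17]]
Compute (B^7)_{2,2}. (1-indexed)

-8753

tr B = 2 and det B = -3, so the characteristic polynomial is λ² − (2)λ + (-3) with roots -1 and 3.
Eigenvectors give P = [[-2, -5], [-1, -2]] with P⁻¹ = [[2, -5], [-1, 2]], and B = P·diag(-1, 3)·P⁻¹.
Then B^7 = P·diag(-1, 2187)·P⁻¹ = [[2, -10935], [1, -4374]] · [[2, -5], [-1, 2]] = [[10939, -21880], [4376, -8753]].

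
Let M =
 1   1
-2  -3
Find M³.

[[3, 5], [-10, -17]]

M² = [[-1, -2], [4, 7]]
M³ = [[3, 5], [-10, -17]]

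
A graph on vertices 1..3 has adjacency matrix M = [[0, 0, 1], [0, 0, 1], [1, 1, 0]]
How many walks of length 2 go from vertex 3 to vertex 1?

The number of length-2 walks from vertex 3 to vertex 1 is entry (3,1) of M², where M is the adjacency matrix.
M² = [[1, 1, 0], [1, 1, 0], [0, 0, 2]]

0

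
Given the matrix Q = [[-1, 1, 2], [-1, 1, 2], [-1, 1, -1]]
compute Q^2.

[[-2, 2, -2], [-2, 2, -2], [1, -1, 1]]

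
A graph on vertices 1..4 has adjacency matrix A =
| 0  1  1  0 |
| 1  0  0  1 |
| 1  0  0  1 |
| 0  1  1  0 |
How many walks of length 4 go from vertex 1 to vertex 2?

0

The number of length-4 walks from vertex 1 to vertex 2 is entry (1,2) of A⁴, where A is the adjacency matrix.
A² = [[2, 0, 0, 2], [0, 2, 2, 0], [0, 2, 2, 0], [2, 0, 0, 2]]
A³ = [[0, 4, 4, 0], [4, 0, 0, 4], [4, 0, 0, 4], [0, 4, 4, 0]]
A⁴ = [[8, 0, 0, 8], [0, 8, 8, 0], [0, 8, 8, 0], [8, 0, 0, 8]]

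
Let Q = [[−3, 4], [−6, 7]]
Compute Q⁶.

tr Q = 4 and det Q = 3, so the characteristic polynomial is λ² − (4)λ + (3) with roots 3 and 1.
Eigenvectors give P = [[2, −1], [3, −1]] with P⁻¹ = [[−1, 1], [−3, 2]], and Q = P·diag(3, 1)·P⁻¹.
Then Q⁶ = P·diag(729, 1)·P⁻¹ = [[1458, −1], [2187, −1]] · [[−1, 1], [−3, 2]] = [[−1455, 1456], [−2184, 2185]].

[[−1455, 1456], [−2184, 2185]]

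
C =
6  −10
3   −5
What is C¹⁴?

[[6, −10], [3, −5]]

C² = C (a projection; rank 1, trace 1), so C¹⁴ = C.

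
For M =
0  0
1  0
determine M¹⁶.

[[0, 0], [0, 0]]

M is strictly triangular, hence nilpotent: M² = 0, so M¹⁶ = 0.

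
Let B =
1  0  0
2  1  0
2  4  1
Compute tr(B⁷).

B = I + N where N = [[0, 0, 0], [2, 0, 0], [2, 4, 0]] is strictly lower-triangular, so N³ = 0.
(I + N)⁷ = I + 7·N + 21·N² = [[1, 0, 0], [14, 1, 0], [182, 28, 1]].

3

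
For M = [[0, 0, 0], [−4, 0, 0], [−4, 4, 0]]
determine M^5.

[[0, 0, 0], [0, 0, 0], [0, 0, 0]]

M is strictly triangular, hence nilpotent: M^3 = 0, so M^5 = 0.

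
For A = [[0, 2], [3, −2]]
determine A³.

A² = [[6, −4], [−6, 10]]
A³ = [[−12, 20], [30, −32]]

[[−12, 20], [30, −32]]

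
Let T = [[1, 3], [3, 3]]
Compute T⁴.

T² = [[10, 12], [12, 18]]
T³ = [[46, 66], [66, 90]]
T⁴ = [[244, 336], [336, 468]]

[[244, 336], [336, 468]]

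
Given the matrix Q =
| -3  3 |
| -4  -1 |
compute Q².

[[-3, -12], [16, -11]]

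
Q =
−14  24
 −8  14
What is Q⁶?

tr Q = 0 and det Q = −4, so the characteristic polynomial is λ² − (0)λ + (−4) with roots 2 and −2.
Eigenvectors give P = [[−3, 2], [−2, 1]] with P⁻¹ = [[1, −2], [2, −3]], and Q = P·diag(2, −2)·P⁻¹.
Then Q⁶ = P·diag(64, 64)·P⁻¹ = [[−192, 128], [−128, 64]] · [[1, −2], [2, −3]] = [[64, 0], [0, 64]].

[[64, 0], [0, 64]]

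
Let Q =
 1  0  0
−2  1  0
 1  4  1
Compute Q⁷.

[[1, 0, 0], [−14, 1, 0], [−161, 28, 1]]

Q = I + N where N = [[0, 0, 0], [−2, 0, 0], [1, 4, 0]] is strictly lower-triangular, so N³ = 0.
(I + N)⁷ = I + 7·N + 21·N² = [[1, 0, 0], [−14, 1, 0], [−161, 28, 1]].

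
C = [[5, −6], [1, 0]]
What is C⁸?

tr C = 5 and det C = 6, so the characteristic polynomial is λ² − (5)λ + (6) with roots 2 and 3.
Eigenvectors give P = [[2, 3], [1, 1]] with P⁻¹ = [[−1, 3], [1, −2]], and C = P·diag(2, 3)·P⁻¹.
Then C⁸ = P·diag(256, 6561)·P⁻¹ = [[512, 19683], [256, 6561]] · [[−1, 3], [1, −2]] = [[19171, −37830], [6305, −12354]].

[[19171, −37830], [6305, −12354]]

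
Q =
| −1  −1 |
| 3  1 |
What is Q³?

Q² = [[−2, 0], [0, −2]]
Q³ = [[2, 2], [−6, −2]]

[[2, 2], [−6, −2]]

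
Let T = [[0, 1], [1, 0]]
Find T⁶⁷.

T² = I (check: tr T = 0 and det T = −1), so T⁶⁷ = T since 67 is odd.

[[0, 1], [1, 0]]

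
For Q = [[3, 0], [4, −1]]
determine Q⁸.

[[6561, 0], [6560, 1]]

tr Q = 2 and det Q = −3, so the characteristic polynomial is λ² − (2)λ + (−3) with roots −1 and 3.
Eigenvectors give P = [[0, 1], [−1, 1]] with P⁻¹ = [[1, −1], [1, 0]], and Q = P·diag(−1, 3)·P⁻¹.
Then Q⁸ = P·diag(1, 6561)·P⁻¹ = [[0, 6561], [−1, 6561]] · [[1, −1], [1, 0]] = [[6561, 0], [6560, 1]].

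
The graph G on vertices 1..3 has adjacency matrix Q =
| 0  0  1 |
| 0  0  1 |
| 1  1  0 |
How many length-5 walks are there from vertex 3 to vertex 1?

4

The number of length-5 walks from vertex 3 to vertex 1 is entry (3,1) of Q^5, where Q is the adjacency matrix.
Q^2 = [[1, 1, 0], [1, 1, 0], [0, 0, 2]]
Q^3 = [[0, 0, 2], [0, 0, 2], [2, 2, 0]]
Q^4 = [[2, 2, 0], [2, 2, 0], [0, 0, 4]]
Q^5 = [[0, 0, 4], [0, 0, 4], [4, 4, 0]]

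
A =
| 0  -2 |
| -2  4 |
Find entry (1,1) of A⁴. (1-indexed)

A² = [[4, -8], [-8, 20]]
A³ = [[16, -40], [-40, 96]]
A⁴ = [[80, -192], [-192, 464]]

80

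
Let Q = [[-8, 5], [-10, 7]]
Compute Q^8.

[[12866, -6305], [12610, -6049]]

tr Q = -1 and det Q = -6, so the characteristic polynomial is λ² − (-1)λ + (-6) with roots -3 and 2.
Eigenvectors give P = [[-1, 1], [-1, 2]] with P⁻¹ = [[-2, 1], [-1, 1]], and Q = P·diag(-3, 2)·P⁻¹.
Then Q^8 = P·diag(6561, 256)·P⁻¹ = [[-6561, 256], [-6561, 512]] · [[-2, 1], [-1, 1]] = [[12866, -6305], [12610, -6049]].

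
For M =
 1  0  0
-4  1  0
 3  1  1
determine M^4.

[[1, 0, 0], [-16, 1, 0], [-12, 4, 1]]

M = I + N where N = [[0, 0, 0], [-4, 0, 0], [3, 1, 0]] is strictly lower-triangular, so N^3 = 0.
(I + N)^4 = I + 4·N + 6·N^2 = [[1, 0, 0], [-16, 1, 0], [-12, 4, 1]].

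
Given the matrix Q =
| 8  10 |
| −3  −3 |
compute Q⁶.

[[4054, 6650], [−1995, −3261]]

tr Q = 5 and det Q = 6, so the characteristic polynomial is λ² − (5)λ + (6) with roots 2 and 3.
Eigenvectors give P = [[−5, −2], [3, 1]] with P⁻¹ = [[1, 2], [−3, −5]], and Q = P·diag(2, 3)·P⁻¹.
Then Q⁶ = P·diag(64, 729)·P⁻¹ = [[−320, −1458], [192, 729]] · [[1, 2], [−3, −5]] = [[4054, 6650], [−1995, −3261]].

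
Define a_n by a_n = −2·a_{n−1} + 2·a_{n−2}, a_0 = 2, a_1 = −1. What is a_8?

With companion matrix A = [[−2, 2], [1, 0]], [a_n, a_{n−1}]ᵀ = A·[a_{n−1}, a_{n−2}]ᵀ, so [a_8, a_7]ᵀ = A⁷·[a_1, a_0]ᵀ.
A⁷ = [[−896, 656], [328, −240]], giving [a_8, a_7]ᵀ = [[2208], [−808]].

2208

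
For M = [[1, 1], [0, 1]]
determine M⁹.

M = I + N where N = [[0, 1], [0, 0]] is strictly upper-triangular, so N² = 0.
(I + N)⁹ = I + 9·N = [[1, 9], [0, 1]].

[[1, 9], [0, 1]]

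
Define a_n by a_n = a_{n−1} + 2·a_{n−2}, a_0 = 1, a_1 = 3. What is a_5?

With companion matrix B = [[1, 2], [1, 0]], [a_n, a_{n−1}]ᵀ = B·[a_{n−1}, a_{n−2}]ᵀ, so [a_5, a_4]ᵀ = B⁴·[a_1, a_0]ᵀ.
B⁴ = [[11, 10], [5, 6]], giving [a_5, a_4]ᵀ = [[43], [21]].

43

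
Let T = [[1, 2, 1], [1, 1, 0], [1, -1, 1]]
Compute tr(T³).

18

T² = [[4, 3, 2], [2, 3, 1], [1, 0, 2]]
T³ = [[9, 9, 6], [6, 6, 3], [3, 0, 3]]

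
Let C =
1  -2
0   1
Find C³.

[[1, -6], [0, 1]]

C = I + N where N = [[0, -2], [0, 0]] is strictly upper-triangular, so N² = 0.
(I + N)³ = I + 3·N = [[1, -6], [0, 1]].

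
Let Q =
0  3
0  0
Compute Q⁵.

Q is strictly triangular, hence nilpotent: Q² = 0, so Q⁵ = 0.

[[0, 0], [0, 0]]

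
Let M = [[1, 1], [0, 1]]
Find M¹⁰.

[[1, 10], [0, 1]]

M = I + N where N = [[0, 1], [0, 0]] is strictly upper-triangular, so N² = 0.
(I + N)¹⁰ = I + 10·N = [[1, 10], [0, 1]].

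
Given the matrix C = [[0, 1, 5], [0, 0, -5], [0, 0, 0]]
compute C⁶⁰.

[[0, 0, 0], [0, 0, 0], [0, 0, 0]]

C is strictly triangular, hence nilpotent: C³ = 0, so C⁶⁰ = 0.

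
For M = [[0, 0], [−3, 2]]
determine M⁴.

[[0, 0], [−24, 16]]

M² = [[0, 0], [−6, 4]]
M³ = [[0, 0], [−12, 8]]
M⁴ = [[0, 0], [−24, 16]]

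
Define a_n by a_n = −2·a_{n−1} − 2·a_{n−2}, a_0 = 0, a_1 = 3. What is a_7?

With companion matrix M = [[−2, −2], [1, 0]], [a_n, a_{n−1}]ᵀ = M·[a_{n−1}, a_{n−2}]ᵀ, so [a_7, a_6]ᵀ = M^6·[a_1, a_0]ᵀ.
M^6 = [[−8, −16], [8, 8]], giving [a_7, a_6]ᵀ = [[−24], [24]].

−24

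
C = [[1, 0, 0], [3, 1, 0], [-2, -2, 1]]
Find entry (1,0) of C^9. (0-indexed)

C = I + N where N = [[0, 0, 0], [3, 0, 0], [-2, -2, 0]] is strictly lower-triangular, so N^3 = 0.
(I + N)^9 = I + 9·N + 36·N^2 = [[1, 0, 0], [27, 1, 0], [-234, -18, 1]].

27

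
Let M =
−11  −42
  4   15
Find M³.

[[−155, −546], [52, 183]]

tr M = 4 and det M = 3, so the characteristic polynomial is λ² − (4)λ + (3) with roots 3 and 1.
Eigenvectors give P = [[−3, 7], [1, −2]] with P⁻¹ = [[2, 7], [1, 3]], and M = P·diag(3, 1)·P⁻¹.
Then M³ = P·diag(27, 1)·P⁻¹ = [[−81, 7], [27, −2]] · [[2, 7], [1, 3]] = [[−155, −546], [52, 183]].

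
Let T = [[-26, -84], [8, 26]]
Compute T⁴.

[[16, 0], [0, 16]]

tr T = 0 and det T = -4, so the characteristic polynomial is λ² − (0)λ + (-4) with roots -2 and 2.
Eigenvectors give P = [[7, 3], [-2, -1]] with P⁻¹ = [[1, 3], [-2, -7]], and T = P·diag(-2, 2)·P⁻¹.
Then T⁴ = P·diag(16, 16)·P⁻¹ = [[112, 48], [-32, -16]] · [[1, 3], [-2, -7]] = [[16, 0], [0, 16]].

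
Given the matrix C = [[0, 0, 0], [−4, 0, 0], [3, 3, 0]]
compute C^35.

C is strictly triangular, hence nilpotent: C^3 = 0, so C^35 = 0.

[[0, 0, 0], [0, 0, 0], [0, 0, 0]]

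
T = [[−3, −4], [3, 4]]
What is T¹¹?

[[−3, −4], [3, 4]]

T² = T (a projection; rank 1, trace 1), so T¹¹ = T.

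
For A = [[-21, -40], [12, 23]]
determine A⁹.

tr A = 2 and det A = -3, so the characteristic polynomial is λ² − (2)λ + (-3) with roots 3 and -1.
Eigenvectors give P = [[-5, -2], [3, 1]] with P⁻¹ = [[1, 2], [-3, -5]], and A = P·diag(3, -1)·P⁻¹.
Then A⁹ = P·diag(19683, -1)·P⁻¹ = [[-98415, 2], [59049, -1]] · [[1, 2], [-3, -5]] = [[-98421, -196840], [59052, 118103]].

[[-98421, -196840], [59052, 118103]]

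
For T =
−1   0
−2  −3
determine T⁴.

[[1, 0], [80, 81]]

tr T = −4 and det T = 3, so the characteristic polynomial is λ² − (−4)λ + (3) with roots −3 and −1.
Eigenvectors give P = [[0, −1], [1, 1]] with P⁻¹ = [[1, 1], [−1, 0]], and T = P·diag(−3, −1)·P⁻¹.
Then T⁴ = P·diag(81, 1)·P⁻¹ = [[0, −1], [81, 1]] · [[1, 1], [−1, 0]] = [[1, 0], [80, 81]].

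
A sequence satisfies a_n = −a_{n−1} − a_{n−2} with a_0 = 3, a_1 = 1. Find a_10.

1

With companion matrix T = [[−1, −1], [1, 0]], [a_n, a_{n−1}]ᵀ = T·[a_{n−1}, a_{n−2}]ᵀ, so [a_10, a_9]ᵀ = T⁹·[a_1, a_0]ᵀ.
T⁹ = [[1, 0], [0, 1]], giving [a_10, a_9]ᵀ = [[1], [3]].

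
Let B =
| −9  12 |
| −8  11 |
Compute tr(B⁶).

730

tr B = 2 and det B = −3, so the characteristic polynomial is λ² − (2)λ + (−3) with roots −1 and 3.
Eigenvectors give P = [[−3, −1], [−2, −1]] with P⁻¹ = [[−1, 1], [2, −3]], and B = P·diag(−1, 3)·P⁻¹.
Then B⁶ = P·diag(1, 729)·P⁻¹ = [[−3, −729], [−2, −729]] · [[−1, 1], [2, −3]] = [[−1455, 2184], [−1456, 2185]].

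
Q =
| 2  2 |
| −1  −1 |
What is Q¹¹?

Q² = Q (a projection; rank 1, trace 1), so Q¹¹ = Q.

[[2, 2], [−1, −1]]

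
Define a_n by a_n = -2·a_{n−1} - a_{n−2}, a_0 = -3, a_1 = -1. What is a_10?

With companion matrix A = [[-2, -1], [1, 0]], [a_n, a_{n−1}]ᵀ = A·[a_{n−1}, a_{n−2}]ᵀ, so [a_10, a_9]ᵀ = A⁹·[a_1, a_0]ᵀ.
A⁹ = [[-10, -9], [9, 8]], giving [a_10, a_9]ᵀ = [[37], [-33]].

37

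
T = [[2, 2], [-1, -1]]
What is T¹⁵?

[[2, 2], [-1, -1]]

T² = T (a projection; rank 1, trace 1), so T¹⁵ = T.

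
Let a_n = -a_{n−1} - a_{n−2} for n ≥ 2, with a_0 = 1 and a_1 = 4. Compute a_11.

-5

With companion matrix C = [[-1, -1], [1, 0]], [a_n, a_{n−1}]ᵀ = C·[a_{n−1}, a_{n−2}]ᵀ, so [a_11, a_10]ᵀ = C¹⁰·[a_1, a_0]ᵀ.
C¹⁰ = [[-1, -1], [1, 0]], giving [a_11, a_10]ᵀ = [[-5], [4]].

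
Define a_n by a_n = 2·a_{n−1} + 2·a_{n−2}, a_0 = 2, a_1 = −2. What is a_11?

−9792

With companion matrix M = [[2, 2], [1, 0]], [a_n, a_{n−1}]ᵀ = M·[a_{n−1}, a_{n−2}]ᵀ, so [a_11, a_10]ᵀ = M¹⁰·[a_1, a_0]ᵀ.
M¹⁰ = [[18272, 13376], [6688, 4896]], giving [a_11, a_10]ᵀ = [[−9792], [−3584]].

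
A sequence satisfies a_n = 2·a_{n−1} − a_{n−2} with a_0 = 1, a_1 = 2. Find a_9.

10

With companion matrix A = [[2, −1], [1, 0]], [a_n, a_{n−1}]ᵀ = A·[a_{n−1}, a_{n−2}]ᵀ, so [a_9, a_8]ᵀ = A⁸·[a_1, a_0]ᵀ.
A⁸ = [[9, −8], [8, −7]], giving [a_9, a_8]ᵀ = [[10], [9]].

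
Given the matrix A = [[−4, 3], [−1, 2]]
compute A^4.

A^2 = [[13, −6], [2, 1]]
A^3 = [[−46, 27], [−9, 8]]
A^4 = [[157, −84], [28, −11]]

[[157, −84], [28, −11]]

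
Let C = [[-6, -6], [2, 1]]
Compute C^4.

tr C = -5 and det C = 6, so the characteristic polynomial is λ² − (-5)λ + (6) with roots -3 and -2.
Eigenvectors give P = [[2, 3], [-1, -2]] with P⁻¹ = [[2, 3], [-1, -2]], and C = P·diag(-3, -2)·P⁻¹.
Then C^4 = P·diag(81, 16)·P⁻¹ = [[162, 48], [-81, -32]] · [[2, 3], [-1, -2]] = [[276, 390], [-130, -179]].

[[276, 390], [-130, -179]]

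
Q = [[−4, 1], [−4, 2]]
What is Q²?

[[12, −2], [8, 0]]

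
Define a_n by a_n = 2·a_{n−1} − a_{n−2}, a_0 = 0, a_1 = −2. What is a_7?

−14

With companion matrix A = [[2, −1], [1, 0]], [a_n, a_{n−1}]ᵀ = A·[a_{n−1}, a_{n−2}]ᵀ, so [a_7, a_6]ᵀ = A⁶·[a_1, a_0]ᵀ.
A⁶ = [[7, −6], [6, −5]], giving [a_7, a_6]ᵀ = [[−14], [−12]].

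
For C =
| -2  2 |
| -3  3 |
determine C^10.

[[-2, 2], [-3, 3]]

C² = C (a projection; rank 1, trace 1), so C^10 = C.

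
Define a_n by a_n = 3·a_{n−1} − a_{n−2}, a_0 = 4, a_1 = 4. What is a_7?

932

With companion matrix A = [[3, −1], [1, 0]], [a_n, a_{n−1}]ᵀ = A·[a_{n−1}, a_{n−2}]ᵀ, so [a_7, a_6]ᵀ = A^6·[a_1, a_0]ᵀ.
A^6 = [[377, −144], [144, −55]], giving [a_7, a_6]ᵀ = [[932], [356]].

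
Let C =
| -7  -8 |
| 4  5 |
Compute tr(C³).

-26

tr C = -2 and det C = -3, so the characteristic polynomial is λ² − (-2)λ + (-3) with roots 1 and -3.
Eigenvectors give P = [[1, 2], [-1, -1]] with P⁻¹ = [[-1, -2], [1, 1]], and C = P·diag(1, -3)·P⁻¹.
Then C³ = P·diag(1, -27)·P⁻¹ = [[1, -54], [-1, 27]] · [[-1, -2], [1, 1]] = [[-55, -56], [28, 29]].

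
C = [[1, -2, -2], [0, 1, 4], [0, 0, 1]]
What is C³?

[[1, -6, -30], [0, 1, 12], [0, 0, 1]]

C = I + N where N = [[0, -2, -2], [0, 0, 4], [0, 0, 0]] is strictly upper-triangular, so N³ = 0.
(I + N)³ = I + 3·N + 3·N² = [[1, -6, -30], [0, 1, 12], [0, 0, 1]].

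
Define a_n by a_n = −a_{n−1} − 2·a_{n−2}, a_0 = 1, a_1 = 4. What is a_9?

With companion matrix M = [[−1, −2], [1, 0]], [a_n, a_{n−1}]ᵀ = M·[a_{n−1}, a_{n−2}]ᵀ, so [a_9, a_8]ᵀ = M⁸·[a_1, a_0]ᵀ.
M⁸ = [[−17, −6], [3, −14]], giving [a_9, a_8]ᵀ = [[−74], [−2]].

−74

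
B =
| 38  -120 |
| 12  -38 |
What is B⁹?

[[9728, -30720], [3072, -9728]]

tr B = 0 and det B = -4, so the characteristic polynomial is λ² − (0)λ + (-4) with roots 2 and -2.
Eigenvectors give P = [[-10, -3], [-3, -1]] with P⁻¹ = [[-1, 3], [3, -10]], and B = P·diag(2, -2)·P⁻¹.
Then B⁹ = P·diag(512, -512)·P⁻¹ = [[-5120, 1536], [-1536, 512]] · [[-1, 3], [3, -10]] = [[9728, -30720], [3072, -9728]].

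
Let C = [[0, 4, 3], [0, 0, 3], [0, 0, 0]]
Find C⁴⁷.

C is strictly triangular, hence nilpotent: C³ = 0, so C⁴⁷ = 0.

[[0, 0, 0], [0, 0, 0], [0, 0, 0]]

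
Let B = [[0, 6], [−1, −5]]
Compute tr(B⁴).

97

tr B = −5 and det B = 6, so the characteristic polynomial is λ² − (−5)λ + (6) with roots −3 and −2.
Eigenvectors give P = [[2, −3], [−1, 1]] with P⁻¹ = [[−1, −3], [−1, −2]], and B = P·diag(−3, −2)·P⁻¹.
Then B⁴ = P·diag(81, 16)·P⁻¹ = [[162, −48], [−81, 16]] · [[−1, −3], [−1, −2]] = [[−114, −390], [65, 211]].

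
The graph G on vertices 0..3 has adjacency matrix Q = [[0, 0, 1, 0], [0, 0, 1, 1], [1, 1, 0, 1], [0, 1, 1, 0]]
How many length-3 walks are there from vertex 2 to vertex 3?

4

The number of length-3 walks from vertex 2 to vertex 3 is entry (2,3) of Q³, where Q is the adjacency matrix.
Q² = [[1, 1, 0, 1], [1, 2, 1, 1], [0, 1, 3, 1], [1, 1, 1, 2]]
Q³ = [[0, 1, 3, 1], [1, 2, 4, 3], [3, 4, 2, 4], [1, 3, 4, 2]]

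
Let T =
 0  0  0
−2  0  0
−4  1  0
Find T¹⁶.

[[0, 0, 0], [0, 0, 0], [0, 0, 0]]

T is strictly triangular, hence nilpotent: T³ = 0, so T¹⁶ = 0.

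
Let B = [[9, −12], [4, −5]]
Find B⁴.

[[321, −480], [160, −239]]

tr B = 4 and det B = 3, so the characteristic polynomial is λ² − (4)λ + (3) with roots 3 and 1.
Eigenvectors give P = [[2, 3], [1, 2]] with P⁻¹ = [[2, −3], [−1, 2]], and B = P·diag(3, 1)·P⁻¹.
Then B⁴ = P·diag(81, 1)·P⁻¹ = [[162, 3], [81, 2]] · [[2, −3], [−1, 2]] = [[321, −480], [160, −239]].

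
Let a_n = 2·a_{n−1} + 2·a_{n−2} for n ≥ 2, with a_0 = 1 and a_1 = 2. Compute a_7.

896

With companion matrix T = [[2, 2], [1, 0]], [a_n, a_{n−1}]ᵀ = T·[a_{n−1}, a_{n−2}]ᵀ, so [a_7, a_6]ᵀ = T^6·[a_1, a_0]ᵀ.
T^6 = [[328, 240], [120, 88]], giving [a_7, a_6]ᵀ = [[896], [328]].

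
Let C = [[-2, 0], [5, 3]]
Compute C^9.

tr C = 1 and det C = -6, so the characteristic polynomial is λ² − (1)λ + (-6) with roots 3 and -2.
Eigenvectors give P = [[0, -1], [1, 1]] with P⁻¹ = [[1, 1], [-1, 0]], and C = P·diag(3, -2)·P⁻¹.
Then C^9 = P·diag(19683, -512)·P⁻¹ = [[0, 512], [19683, -512]] · [[1, 1], [-1, 0]] = [[-512, 0], [20195, 19683]].

[[-512, 0], [20195, 19683]]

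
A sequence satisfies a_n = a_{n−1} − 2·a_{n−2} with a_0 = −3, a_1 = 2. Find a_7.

With companion matrix M = [[1, −2], [1, 0]], [a_n, a_{n−1}]ᵀ = M·[a_{n−1}, a_{n−2}]ᵀ, so [a_7, a_6]ᵀ = M⁶·[a_1, a_0]ᵀ.
M⁶ = [[7, −10], [5, 2]], giving [a_7, a_6]ᵀ = [[44], [4]].

44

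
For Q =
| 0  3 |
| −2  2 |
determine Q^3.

Q^2 = [[−6, 6], [−4, −2]]
Q^3 = [[−12, −6], [4, −16]]

[[−12, −6], [4, −16]]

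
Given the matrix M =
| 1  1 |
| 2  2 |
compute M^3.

M^2 = [[3, 3], [6, 6]]
M^3 = [[9, 9], [18, 18]]

[[9, 9], [18, 18]]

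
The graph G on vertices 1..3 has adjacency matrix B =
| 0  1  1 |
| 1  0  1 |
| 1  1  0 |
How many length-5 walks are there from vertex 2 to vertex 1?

11

The number of length-5 walks from vertex 2 to vertex 1 is entry (2,1) of B⁵, where B is the adjacency matrix.
B² = [[2, 1, 1], [1, 2, 1], [1, 1, 2]]
B³ = [[2, 3, 3], [3, 2, 3], [3, 3, 2]]
B⁴ = [[6, 5, 5], [5, 6, 5], [5, 5, 6]]
B⁵ = [[10, 11, 11], [11, 10, 11], [11, 11, 10]]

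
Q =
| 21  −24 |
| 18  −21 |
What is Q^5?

tr Q = 0 and det Q = −9, so the characteristic polynomial is λ² − (0)λ + (−9) with roots −3 and 3.
Eigenvectors give P = [[−1, −4], [−1, −3]] with P⁻¹ = [[3, −4], [−1, 1]], and Q = P·diag(−3, 3)·P⁻¹.
Then Q^5 = P·diag(−243, 243)·P⁻¹ = [[243, −972], [243, −729]] · [[3, −4], [−1, 1]] = [[1701, −1944], [1458, −1701]].

[[1701, −1944], [1458, −1701]]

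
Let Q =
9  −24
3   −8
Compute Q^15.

[[9, −24], [3, −8]]

Q² = Q (a projection; rank 1, trace 1), so Q^15 = Q.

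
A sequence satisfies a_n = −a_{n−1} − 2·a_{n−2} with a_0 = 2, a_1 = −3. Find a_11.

With companion matrix M = [[−1, −2], [1, 0]], [a_n, a_{n−1}]ᵀ = M·[a_{n−1}, a_{n−2}]ᵀ, so [a_11, a_10]ᵀ = M^10·[a_1, a_0]ᵀ.
M^10 = [[23, −22], [11, 34]], giving [a_11, a_10]ᵀ = [[−113], [35]].

−113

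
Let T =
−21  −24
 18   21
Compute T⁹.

[[−137781, −157464], [118098, 137781]]

tr T = 0 and det T = −9, so the characteristic polynomial is λ² − (0)λ + (−9) with roots 3 and −3.
Eigenvectors give P = [[−1, 4], [1, −3]] with P⁻¹ = [[3, 4], [1, 1]], and T = P·diag(3, −3)·P⁻¹.
Then T⁹ = P·diag(19683, −19683)·P⁻¹ = [[−19683, −78732], [19683, 59049]] · [[3, 4], [1, 1]] = [[−137781, −157464], [118098, 137781]].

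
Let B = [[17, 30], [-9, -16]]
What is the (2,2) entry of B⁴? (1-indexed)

-74

tr B = 1 and det B = -2, so the characteristic polynomial is λ² − (1)λ + (-2) with roots -1 and 2.
Eigenvectors give P = [[-5, -2], [3, 1]] with P⁻¹ = [[1, 2], [-3, -5]], and B = P·diag(-1, 2)·P⁻¹.
Then B⁴ = P·diag(1, 16)·P⁻¹ = [[-5, -32], [3, 16]] · [[1, 2], [-3, -5]] = [[91, 150], [-45, -74]].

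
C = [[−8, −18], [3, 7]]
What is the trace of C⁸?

257

tr C = −1 and det C = −2, so the characteristic polynomial is λ² − (−1)λ + (−2) with roots 1 and −2.
Eigenvectors give P = [[−2, −3], [1, 1]] with P⁻¹ = [[1, 3], [−1, −2]], and C = P·diag(1, −2)·P⁻¹.
Then C⁸ = P·diag(1, 256)·P⁻¹ = [[−2, −768], [1, 256]] · [[1, 3], [−1, −2]] = [[766, 1530], [−255, −509]].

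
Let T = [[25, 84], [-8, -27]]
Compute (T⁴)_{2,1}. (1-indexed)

tr T = -2 and det T = -3, so the characteristic polynomial is λ² − (-2)λ + (-3) with roots 1 and -3.
Eigenvectors give P = [[7, -3], [-2, 1]] with P⁻¹ = [[1, 3], [2, 7]], and T = P·diag(1, -3)·P⁻¹.
Then T⁴ = P·diag(1, 81)·P⁻¹ = [[7, -243], [-2, 81]] · [[1, 3], [2, 7]] = [[-479, -1680], [160, 561]].

160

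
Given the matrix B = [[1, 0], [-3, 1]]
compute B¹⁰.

B = I + N where N = [[0, 0], [-3, 0]] is strictly lower-triangular, so N² = 0.
(I + N)¹⁰ = I + 10·N = [[1, 0], [-30, 1]].

[[1, 0], [-30, 1]]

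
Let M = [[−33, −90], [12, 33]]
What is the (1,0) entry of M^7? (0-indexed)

8748

tr M = 0 and det M = −9, so the characteristic polynomial is λ² − (0)λ + (−9) with roots 3 and −3.
Eigenvectors give P = [[−5, −3], [2, 1]] with P⁻¹ = [[1, 3], [−2, −5]], and M = P·diag(3, −3)·P⁻¹.
Then M^7 = P·diag(2187, −2187)·P⁻¹ = [[−10935, 6561], [4374, −2187]] · [[1, 3], [−2, −5]] = [[−24057, −65610], [8748, 24057]].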